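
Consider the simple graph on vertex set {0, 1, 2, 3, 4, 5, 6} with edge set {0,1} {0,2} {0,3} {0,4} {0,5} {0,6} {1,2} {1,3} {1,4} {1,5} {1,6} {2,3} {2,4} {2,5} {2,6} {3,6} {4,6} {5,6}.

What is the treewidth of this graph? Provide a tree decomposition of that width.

Treewidth 4.
One optimal decomposition is:
Bags: B1 = {0, 1, 2, 5, 6}  B2 = {0, 1, 2, 3, 6}  B3 = {0, 1, 2, 4, 6}
Tree: B1–B2, B2–B3

The largest bag has 5 vertices, giving width 4; this decomposition certifies tw(G) ≤ 4. Conversely, {0, 1, 2, 3, 6} is a clique of size 5, and the vertices of any clique must share a bag in every tree decomposition; so some bag has ≥ 5 vertices and tw(G) ≥ 4. The upper and lower bounds meet at 4, so that is the treewidth.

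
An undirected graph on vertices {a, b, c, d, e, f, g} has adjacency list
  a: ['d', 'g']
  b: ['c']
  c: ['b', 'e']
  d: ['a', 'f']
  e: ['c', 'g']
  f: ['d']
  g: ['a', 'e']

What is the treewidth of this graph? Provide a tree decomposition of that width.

Treewidth 1.
Bags: B1 = {b, c}  B2 = {c, e}  B3 = {e, g}  B4 = {a, g}  B5 = {a, d}  B6 = {d, f}
Tree: B1–B2, B2–B3, B3–B4, B4–B5, B5–B6

Every bag has size at most 2, so the width is 2 − 1 = 1 and tw(G) ≤ 1. Any graph with an edge has treewidth ≥ 1, and G has the edge b–c. Combining the bounds, tw(G) = 1.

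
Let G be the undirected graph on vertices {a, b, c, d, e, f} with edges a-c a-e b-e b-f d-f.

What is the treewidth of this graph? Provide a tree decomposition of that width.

Each bag holds 2 vertices, so the decomposition has width 1, which upper-bounds the treewidth. Since G has at least one edge (e.g. c–a), it is not an edgeless graph, so tw(G) ≥ 1. Combining the bounds, tw(G) = 1.

Treewidth 1.
Bags: B1 = {a, c}  B2 = {a, e}  B3 = {b, e}  B4 = {b, f}  B5 = {d, f}
Tree: B1–B2, B2–B3, B3–B4, B4–B5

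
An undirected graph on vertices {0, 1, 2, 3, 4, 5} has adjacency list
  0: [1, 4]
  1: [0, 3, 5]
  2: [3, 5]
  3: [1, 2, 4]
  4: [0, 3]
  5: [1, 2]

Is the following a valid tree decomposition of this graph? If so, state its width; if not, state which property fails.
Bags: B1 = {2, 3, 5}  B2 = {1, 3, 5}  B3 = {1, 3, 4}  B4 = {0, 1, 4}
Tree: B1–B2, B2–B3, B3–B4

Vertex coverage: the bags together contain {0, 1, 2, 3, 4, 5}, the full vertex set. Edge coverage: each edge of G has both endpoints in at least one bag. Running intersection: for every vertex, the bags containing it form a connected subtree. All three properties hold, so this is a valid tree decomposition of width max|bag| − 1 = 2, and hence tw(G) ≤ 2.

Yes; width 2.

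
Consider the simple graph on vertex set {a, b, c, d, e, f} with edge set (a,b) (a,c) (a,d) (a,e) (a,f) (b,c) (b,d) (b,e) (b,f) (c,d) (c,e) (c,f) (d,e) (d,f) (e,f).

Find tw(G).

A width-5 tree decomposition is:
Bags: B1 = {a, b, c, d, e, f}
Tree: (single bag)
With just one bag of size 6, the width is 6 − 1 = 5, so tw(G) ≤ 5. On the other hand G contains the 6-clique {a, b, c, d, e, f}. A clique must lie in a single bag of any decomposition, so no decomposition can have width below 5. Hence tw(G) = 5 exactly.

5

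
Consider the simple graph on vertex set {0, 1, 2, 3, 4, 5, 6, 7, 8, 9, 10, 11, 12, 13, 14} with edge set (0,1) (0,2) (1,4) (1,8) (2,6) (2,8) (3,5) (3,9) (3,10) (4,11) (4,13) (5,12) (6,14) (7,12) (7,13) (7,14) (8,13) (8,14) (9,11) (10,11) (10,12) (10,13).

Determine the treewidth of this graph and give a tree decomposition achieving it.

Each bag holds 4 vertices, so the decomposition has width 3, which upper-bounds the treewidth. For the lower bound: the 4 vertex sets {0,2,6}, {1}, {8}, {4,7,13,14} are disjoint, each induces a connected subgraph, and every pair is joined by at least one edge of G. Contracting each set to a single vertex therefore yields K_{4} as a minor, and since treewidth is minor-monotone, tw(G) ≥ tw(K_{4}) = 3. Hence tw(G) = 3 exactly.

Treewidth 3.
One optimal decomposition is:
Bags: B1 = {0, 1, 2, 6}  B2 = {1, 2, 6, 8}  B3 = {1, 6, 8, 14}  B4 = {1, 4, 8, 14}  B5 = {4, 8, 13, 14}  B6 = {4, 7, 13, 14}  B7 = {4, 7, 11, 13}  B8 = {7, 10, 11, 13}  B9 = {7, 10, 11, 12}  B10 = {9, 10, 11, 12}  B11 = {3, 9, 10, 12}  B12 = {3, 5, 9, 12}
Tree: B1–B2, B2–B3, B3–B4, B4–B5, B5–B6, B6–B7, B7–B8, B8–B9, B9–B10, B10–B11, B11–B12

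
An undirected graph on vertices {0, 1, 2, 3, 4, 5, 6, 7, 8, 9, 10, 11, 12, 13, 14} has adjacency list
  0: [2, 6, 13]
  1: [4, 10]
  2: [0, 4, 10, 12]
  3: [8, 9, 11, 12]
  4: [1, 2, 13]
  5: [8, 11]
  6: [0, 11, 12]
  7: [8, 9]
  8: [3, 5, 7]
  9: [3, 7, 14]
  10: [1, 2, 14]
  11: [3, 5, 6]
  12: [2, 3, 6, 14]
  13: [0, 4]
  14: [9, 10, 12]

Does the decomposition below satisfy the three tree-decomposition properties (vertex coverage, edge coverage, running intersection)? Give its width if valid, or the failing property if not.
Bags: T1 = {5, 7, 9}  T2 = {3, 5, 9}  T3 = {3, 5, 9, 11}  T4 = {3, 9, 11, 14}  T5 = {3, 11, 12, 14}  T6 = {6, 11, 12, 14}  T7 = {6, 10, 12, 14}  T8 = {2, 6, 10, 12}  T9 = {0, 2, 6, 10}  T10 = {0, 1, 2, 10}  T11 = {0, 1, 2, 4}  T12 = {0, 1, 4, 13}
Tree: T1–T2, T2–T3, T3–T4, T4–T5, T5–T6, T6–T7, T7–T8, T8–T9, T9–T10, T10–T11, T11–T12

No — vertex 8 appears in no bag.

A tree decomposition must satisfy three properties: every vertex lies in some bag; for every edge, both endpoints lie together in some bag; and for every vertex, the bags containing it form a connected subtree. Here vertex 8 appears in no bag, so the decomposition is invalid.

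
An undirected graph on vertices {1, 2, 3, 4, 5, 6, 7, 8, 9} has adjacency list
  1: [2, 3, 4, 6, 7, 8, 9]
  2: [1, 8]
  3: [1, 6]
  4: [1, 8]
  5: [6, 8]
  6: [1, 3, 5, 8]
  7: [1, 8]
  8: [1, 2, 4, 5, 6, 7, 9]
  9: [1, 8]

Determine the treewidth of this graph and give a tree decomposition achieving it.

Treewidth 2.
One such decomposition:
Bags: B1 = {1, 6, 8}  B2 = {1, 8, 9}  B3 = {1, 4, 8}  B4 = {1, 3, 6}  B5 = {1, 7, 8}  B6 = {5, 6, 8}  B7 = {1, 2, 8}
Tree: B1–B2, B1–B3, B1–B4, B3–B5, B1–B6, B3–B7

Every bag has size at most 3, so the width is 3 − 1 = 2 and tw(G) ≤ 2. Conversely, {1, 2, 8} is a clique of size 3, and the vertices of any clique must share a bag in every tree decomposition; so some bag has ≥ 3 vertices and tw(G) ≥ 2. Therefore the treewidth is 2.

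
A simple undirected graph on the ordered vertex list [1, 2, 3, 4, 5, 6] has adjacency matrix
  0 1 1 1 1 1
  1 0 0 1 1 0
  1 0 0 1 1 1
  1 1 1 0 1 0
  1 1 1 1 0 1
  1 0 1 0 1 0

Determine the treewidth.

3

A width-3 tree decomposition is:
Bags: B1 = {1, 3, 4, 5}  B2 = {1, 2, 4, 5}  B3 = {1, 3, 5, 6}
Tree: B1–B2, B1–B3
Every bag has size at most 4, so the width is 4 − 1 = 3 and tw(G) ≤ 3. On the other hand G contains the 4-clique {1, 2, 4, 5}. A clique must lie in a single bag of any decomposition, so no decomposition can have width below 3. Hence tw(G) = 3 exactly.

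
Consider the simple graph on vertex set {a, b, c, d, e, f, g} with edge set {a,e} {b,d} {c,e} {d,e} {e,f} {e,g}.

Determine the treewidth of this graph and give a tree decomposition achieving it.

Every bag has size at most 2, so the width is 2 − 1 = 1 and tw(G) ≤ 1. G has an edge, so its treewidth is at least 1. The upper and lower bounds meet at 1, so that is the treewidth.

Treewidth 1.
One such decomposition:
Bags: B1 = {d, e}  B2 = {a, e}  B3 = {c, e}  B4 = {e, g}  B5 = {e, f}  B6 = {b, d}
Tree: B1–B2, B2–B3, B1–B4, B2–B5, B1–B6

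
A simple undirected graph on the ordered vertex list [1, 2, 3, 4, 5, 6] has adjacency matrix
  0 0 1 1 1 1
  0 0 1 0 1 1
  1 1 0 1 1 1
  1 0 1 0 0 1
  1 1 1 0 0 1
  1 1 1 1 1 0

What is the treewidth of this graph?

3

A width-3 tree decomposition is:
Bags: B1 = {1, 3, 5, 6}  B2 = {1, 3, 4, 6}  B3 = {2, 3, 5, 6}
Tree: B1–B2, B1–B3
The largest bag has 4 vertices, giving width 3; this decomposition certifies tw(G) ≤ 3. Conversely, {1, 3, 4, 6} is a clique of size 4, and the vertices of any clique must share a bag in every tree decomposition; so some bag has ≥ 4 vertices and tw(G) ≥ 3. Therefore the treewidth is 3.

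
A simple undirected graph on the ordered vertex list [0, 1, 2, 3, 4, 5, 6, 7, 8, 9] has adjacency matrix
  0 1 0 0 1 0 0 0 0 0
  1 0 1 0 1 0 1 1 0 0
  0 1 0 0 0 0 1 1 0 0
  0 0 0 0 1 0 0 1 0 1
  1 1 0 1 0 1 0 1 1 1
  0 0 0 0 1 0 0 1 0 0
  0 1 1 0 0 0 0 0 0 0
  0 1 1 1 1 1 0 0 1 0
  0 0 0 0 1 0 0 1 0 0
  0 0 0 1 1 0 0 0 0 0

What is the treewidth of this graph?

A width-2 tree decomposition is:
Bags: B1 = {4, 5, 7}  B2 = {1, 4, 7}  B3 = {3, 4, 7}  B4 = {1, 2, 7}  B5 = {1, 2, 6}  B6 = {3, 4, 9}  B7 = {4, 7, 8}  B8 = {0, 1, 4}
Tree: B1–B2, B2–B3, B2–B4, B4–B5, B3–B6, B3–B7, B2–B8
Every bag has size at most 3, so the width is 3 − 1 = 2 and tw(G) ≤ 2. On the other hand G contains the 3-clique {1, 2, 6}. A clique must lie in a single bag of any decomposition, so no decomposition can have width below 2. Hence tw(G) = 2 exactly.

2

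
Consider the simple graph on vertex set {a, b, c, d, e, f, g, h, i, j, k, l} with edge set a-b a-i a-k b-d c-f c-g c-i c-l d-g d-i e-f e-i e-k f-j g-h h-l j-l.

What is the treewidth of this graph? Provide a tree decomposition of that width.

Every bag has size at most 4, so the width is 4 − 1 = 3 and tw(G) ≤ 3. For the lower bound: the 4 vertex sets {a,b,k}, {d}, {i}, {c,e,f,g} are disjoint, each induces a connected subgraph, and every pair is joined by at least one edge of G. Contracting each set to a single vertex therefore yields K_{4} as a minor, and since treewidth is minor-monotone, tw(G) ≥ tw(K_{4}) = 3. Hence tw(G) = 3 exactly.

Treewidth 3.
One optimal decomposition is:
Bags: B1 = {a, b, d, k}  B2 = {a, d, i, k}  B3 = {d, e, i, k}  B4 = {d, e, g, i}  B5 = {c, e, g, i}  B6 = {c, e, f, g}  B7 = {c, f, g, h}  B8 = {c, f, h, l}  B9 = {f, h, j, l}
Tree: B1–B2, B2–B3, B3–B4, B4–B5, B5–B6, B6–B7, B7–B8, B8–B9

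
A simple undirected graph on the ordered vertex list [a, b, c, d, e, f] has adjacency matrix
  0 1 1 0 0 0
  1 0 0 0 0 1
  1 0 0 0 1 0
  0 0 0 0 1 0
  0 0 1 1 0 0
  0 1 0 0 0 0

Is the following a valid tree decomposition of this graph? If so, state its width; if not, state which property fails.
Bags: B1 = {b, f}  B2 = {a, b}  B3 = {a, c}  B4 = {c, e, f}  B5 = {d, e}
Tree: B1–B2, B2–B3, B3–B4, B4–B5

A tree decomposition must satisfy three properties: every vertex lies in some bag; for every edge, both endpoints lie together in some bag; and for every vertex, the bags containing it form a connected subtree. Here bags containing vertex f are not connected in the tree, so the decomposition is invalid.

No — bags containing vertex f are not connected in the tree.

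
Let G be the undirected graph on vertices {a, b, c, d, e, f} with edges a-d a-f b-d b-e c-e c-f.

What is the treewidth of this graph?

2

A width-2 tree decomposition is:
Bags: B1 = {a, c, f}  B2 = {a, c, e}  B3 = {a, b, e}  B4 = {a, b, d}
Tree: B1–B2, B2–B3, B3–B4
Every bag has size at most 3, so the width is 3 − 1 = 2 and tw(G) ≤ 2. Since a–f–c–e–b–d–a is a cycle in G, G is not acyclic. Forests are exactly the graphs of treewidth ≤ 1, so tw(G) ≥ 2. Combining the bounds, tw(G) = 2.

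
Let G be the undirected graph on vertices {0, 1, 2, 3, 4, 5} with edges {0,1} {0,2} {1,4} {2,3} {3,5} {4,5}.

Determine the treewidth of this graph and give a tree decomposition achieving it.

Treewidth 2.
Bags: B1 = {3, 4, 5}  B2 = {1, 3, 4}  B3 = {0, 1, 3}  B4 = {0, 2, 3}
Tree: B1–B2, B2–B3, B3–B4

Each bag holds 3 vertices, so the decomposition has width 2, which upper-bounds the treewidth. The edges 3–5–4–1–0–2–3 form a cycle, so G is not a tree and its treewidth is at least 2. The upper and lower bounds meet at 2, so that is the treewidth.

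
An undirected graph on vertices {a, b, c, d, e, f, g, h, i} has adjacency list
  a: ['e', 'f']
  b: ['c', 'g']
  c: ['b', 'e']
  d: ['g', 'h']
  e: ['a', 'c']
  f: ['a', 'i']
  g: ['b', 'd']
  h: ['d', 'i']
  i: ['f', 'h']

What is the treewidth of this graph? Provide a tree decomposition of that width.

Each bag holds 3 vertices, so the decomposition has width 2, which upper-bounds the treewidth. The edges i–f–a–e–c–b–g–d–h–i form a cycle, so G is not a tree and its treewidth is at least 2. Therefore the treewidth is 2.

Treewidth 2.
One such decomposition:
Bags: B1 = {a, f, i}  B2 = {a, e, i}  B3 = {c, e, i}  B4 = {b, c, i}  B5 = {b, g, i}  B6 = {d, g, i}  B7 = {d, h, i}
Tree: B1–B2, B2–B3, B3–B4, B4–B5, B5–B6, B6–B7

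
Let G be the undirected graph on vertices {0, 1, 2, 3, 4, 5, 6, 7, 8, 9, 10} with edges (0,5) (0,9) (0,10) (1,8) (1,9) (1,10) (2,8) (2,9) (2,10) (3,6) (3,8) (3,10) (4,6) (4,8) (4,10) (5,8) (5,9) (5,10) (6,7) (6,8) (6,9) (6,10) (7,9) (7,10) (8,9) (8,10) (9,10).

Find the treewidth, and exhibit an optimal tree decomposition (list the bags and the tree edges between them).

Every bag has size at most 4, so the width is 4 − 1 = 3 and tw(G) ≤ 3. Conversely, {0, 5, 9, 10} is a clique of size 4, and the vertices of any clique must share a bag in every tree decomposition; so some bag has ≥ 4 vertices and tw(G) ≥ 3. The upper and lower bounds meet at 3, so that is the treewidth.

Treewidth 3.
One such decomposition:
Bags: B1 = {2, 8, 9, 10}  B2 = {1, 8, 9, 10}  B3 = {5, 8, 9, 10}  B4 = {6, 8, 9, 10}  B5 = {4, 6, 8, 10}  B6 = {0, 5, 9, 10}  B7 = {6, 7, 9, 10}  B8 = {3, 6, 8, 10}
Tree: B1–B2, B1–B3, B2–B4, B4–B5, B3–B6, B4–B7, B4–B8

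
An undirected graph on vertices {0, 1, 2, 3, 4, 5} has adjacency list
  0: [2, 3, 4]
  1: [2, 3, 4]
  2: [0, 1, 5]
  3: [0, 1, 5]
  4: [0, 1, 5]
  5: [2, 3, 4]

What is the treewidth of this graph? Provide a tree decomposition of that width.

The largest bag has 4 vertices, giving width 3; this decomposition certifies tw(G) ≤ 3. For the lower bound: the 4 vertex sets {0,4}, {2,5}, {1}, {3} are disjoint, each induces a connected subgraph, and every pair is joined by at least one edge of G. Contracting each set to a single vertex therefore yields K_{4} as a minor, and since treewidth is minor-monotone, tw(G) ≥ tw(K_{4}) = 3. Therefore the treewidth is 3.

Treewidth 3.
One optimal decomposition is:
Bags: B1 = {0, 1, 4, 5}  B2 = {0, 1, 2, 5}  B3 = {0, 1, 3, 5}
Tree: B1–B2, B2–B3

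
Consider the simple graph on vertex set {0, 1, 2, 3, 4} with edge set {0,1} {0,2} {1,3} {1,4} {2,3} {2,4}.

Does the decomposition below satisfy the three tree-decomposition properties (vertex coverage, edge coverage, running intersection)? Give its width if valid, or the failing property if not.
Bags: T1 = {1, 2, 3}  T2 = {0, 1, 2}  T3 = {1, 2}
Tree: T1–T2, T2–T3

A tree decomposition must satisfy three properties: every vertex lies in some bag; for every edge, both endpoints lie together in some bag; and for every vertex, the bags containing it form a connected subtree. Here vertex 4 appears in no bag, so the decomposition is invalid.

No — vertex 4 appears in no bag.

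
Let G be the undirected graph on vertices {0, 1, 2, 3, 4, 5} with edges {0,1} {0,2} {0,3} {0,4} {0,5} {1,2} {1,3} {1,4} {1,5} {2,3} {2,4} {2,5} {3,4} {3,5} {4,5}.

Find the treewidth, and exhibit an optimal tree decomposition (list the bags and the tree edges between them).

Treewidth 5.
One optimal decomposition is:
Bags: B1 = {0, 1, 2, 3, 4, 5}
Tree: (single bag)

A single bag containing all 6 vertices is trivially a valid decomposition of width 5. Conversely, {0, 1, 2, 3, 4, 5} is a clique of size 6, and the vertices of any clique must share a bag in every tree decomposition; so some bag has ≥ 6 vertices and tw(G) ≥ 5. Therefore the treewidth is 5.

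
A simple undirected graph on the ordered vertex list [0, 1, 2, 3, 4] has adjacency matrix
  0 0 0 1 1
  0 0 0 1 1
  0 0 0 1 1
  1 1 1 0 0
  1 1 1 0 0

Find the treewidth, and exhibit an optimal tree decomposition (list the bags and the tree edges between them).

Treewidth 2.
Bags: B1 = {2, 3, 4}  B2 = {1, 3, 4}  B3 = {0, 3, 4}
Tree: B1–B2, B2–B3

Every bag has size at most 3, so the width is 3 − 1 = 2 and tw(G) ≤ 2. For the lower bound, G contains the cycle 2–3–1–4–2, so G is not a forest; only forests have treewidth ≤ 1, hence tw(G) ≥ 2. Therefore the treewidth is 2.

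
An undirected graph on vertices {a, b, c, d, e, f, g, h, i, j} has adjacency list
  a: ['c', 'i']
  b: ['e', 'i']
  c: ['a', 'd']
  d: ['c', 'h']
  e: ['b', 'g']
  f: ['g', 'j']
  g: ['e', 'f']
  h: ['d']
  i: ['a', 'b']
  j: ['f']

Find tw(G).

1

A width-1 tree decomposition is:
Bags: B1 = {d, h}  B2 = {c, d}  B3 = {a, c}  B4 = {a, i}  B5 = {b, i}  B6 = {b, e}  B7 = {e, g}  B8 = {f, g}  B9 = {f, j}
Tree: B1–B2, B2–B3, B3–B4, B4–B5, B5–B6, B6–B7, B7–B8, B8–B9
The largest bag has 2 vertices, giving width 1; this decomposition certifies tw(G) ≤ 1. G has an edge, so its treewidth is at least 1. Therefore the treewidth is 1.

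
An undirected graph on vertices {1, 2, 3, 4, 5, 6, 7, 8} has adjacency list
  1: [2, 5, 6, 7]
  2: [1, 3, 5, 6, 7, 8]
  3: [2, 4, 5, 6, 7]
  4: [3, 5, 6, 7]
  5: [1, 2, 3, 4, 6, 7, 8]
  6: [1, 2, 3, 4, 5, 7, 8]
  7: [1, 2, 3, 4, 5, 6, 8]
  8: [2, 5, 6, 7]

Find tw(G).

A width-4 tree decomposition is:
Bags: B1 = {2, 3, 5, 6, 7}  B2 = {2, 5, 6, 7, 8}  B3 = {1, 2, 5, 6, 7}  B4 = {3, 4, 5, 6, 7}
Tree: B1–B2, B2–B3, B1–B4
Every bag has size at most 5, so the width is 5 − 1 = 4 and tw(G) ≤ 4. Conversely, {2, 5, 6, 7, 8} is a clique of size 5, and the vertices of any clique must share a bag in every tree decomposition; so some bag has ≥ 5 vertices and tw(G) ≥ 4. The upper and lower bounds meet at 4, so that is the treewidth.

4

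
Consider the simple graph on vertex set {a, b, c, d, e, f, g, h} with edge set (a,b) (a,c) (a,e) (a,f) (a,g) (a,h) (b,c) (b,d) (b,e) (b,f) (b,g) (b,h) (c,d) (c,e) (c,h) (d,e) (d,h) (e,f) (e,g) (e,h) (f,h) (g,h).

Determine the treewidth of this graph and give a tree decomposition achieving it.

Treewidth 4.
One optimal decomposition is:
Bags: B1 = {a, b, e, f, h}  B2 = {a, b, c, e, h}  B3 = {b, c, d, e, h}  B4 = {a, b, e, g, h}
Tree: B1–B2, B2–B3, B2–B4

Each bag holds 5 vertices, so the decomposition has width 4, which upper-bounds the treewidth. For the lower bound, the 5 vertices {b, c, d, e, h} are pairwise adjacent, and any tree decomposition puts a clique entirely inside one bag — forcing width ≥ 4. Therefore the treewidth is 4.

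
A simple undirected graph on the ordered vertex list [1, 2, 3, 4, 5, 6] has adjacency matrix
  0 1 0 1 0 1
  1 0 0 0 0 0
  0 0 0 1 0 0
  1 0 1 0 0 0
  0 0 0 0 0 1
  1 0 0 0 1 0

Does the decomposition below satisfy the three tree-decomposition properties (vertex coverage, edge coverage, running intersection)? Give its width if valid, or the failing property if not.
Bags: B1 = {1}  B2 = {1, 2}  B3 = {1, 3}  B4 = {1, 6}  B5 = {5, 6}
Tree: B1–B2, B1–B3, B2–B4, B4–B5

A tree decomposition must satisfy three properties: every vertex lies in some bag; for every edge, both endpoints lie together in some bag; and for every vertex, the bags containing it form a connected subtree. Here vertex 4 appears in no bag, so the decomposition is invalid.

No — vertex 4 appears in no bag.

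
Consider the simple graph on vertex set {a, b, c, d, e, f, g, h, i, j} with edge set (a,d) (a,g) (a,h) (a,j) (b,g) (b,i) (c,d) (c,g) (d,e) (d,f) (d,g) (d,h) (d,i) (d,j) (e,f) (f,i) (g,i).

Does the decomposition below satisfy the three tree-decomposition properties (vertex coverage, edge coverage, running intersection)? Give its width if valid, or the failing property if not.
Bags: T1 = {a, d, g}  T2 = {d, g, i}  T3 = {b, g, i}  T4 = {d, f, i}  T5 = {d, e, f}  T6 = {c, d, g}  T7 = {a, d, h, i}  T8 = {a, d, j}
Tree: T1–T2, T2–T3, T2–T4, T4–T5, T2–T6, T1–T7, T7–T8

No — bags containing vertex i are not connected in the tree.

A tree decomposition must satisfy three properties: every vertex lies in some bag; for every edge, both endpoints lie together in some bag; and for every vertex, the bags containing it form a connected subtree. Here bags containing vertex i are not connected in the tree, so the decomposition is invalid.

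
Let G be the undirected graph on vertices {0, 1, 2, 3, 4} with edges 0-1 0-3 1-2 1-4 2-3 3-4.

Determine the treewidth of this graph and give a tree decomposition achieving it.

Each bag holds 3 vertices, so the decomposition has width 2, which upper-bounds the treewidth. For the lower bound, G contains the cycle 3–2–1–4–3, so G is not a forest; only forests have treewidth ≤ 1, hence tw(G) ≥ 2. Combining the bounds, tw(G) = 2.

Treewidth 2.
One optimal decomposition is:
Bags: B1 = {1, 2, 3}  B2 = {1, 3, 4}  B3 = {0, 1, 3}
Tree: B1–B2, B2–B3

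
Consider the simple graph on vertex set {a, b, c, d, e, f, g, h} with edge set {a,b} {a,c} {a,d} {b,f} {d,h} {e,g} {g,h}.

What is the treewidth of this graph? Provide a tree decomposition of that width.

Treewidth 1.
Bags: B1 = {a, d}  B2 = {a, b}  B3 = {b, f}  B4 = {d, h}  B5 = {g, h}  B6 = {e, g}  B7 = {a, c}
Tree: B1–B2, B2–B3, B1–B4, B4–B5, B5–B6, B2–B7

Every bag has size at most 2, so the width is 2 − 1 = 1 and tw(G) ≤ 1. Since G has at least one edge (e.g. a–d), it is not an edgeless graph, so tw(G) ≥ 1. Combining the bounds, tw(G) = 1.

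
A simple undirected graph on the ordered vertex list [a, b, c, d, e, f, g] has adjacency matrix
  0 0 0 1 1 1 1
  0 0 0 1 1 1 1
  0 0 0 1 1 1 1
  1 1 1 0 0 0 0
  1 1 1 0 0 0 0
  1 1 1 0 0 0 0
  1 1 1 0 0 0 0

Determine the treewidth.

A width-3 tree decomposition is:
Bags: B1 = {a, b, c, g}  B2 = {a, b, c, f}  B3 = {a, b, c, e}  B4 = {a, b, c, d}
Tree: B1–B2, B2–B3, B3–B4
Each bag holds 4 vertices, so the decomposition has width 3, which upper-bounds the treewidth. For the lower bound: the 4 vertex sets {c,g}, {b,f}, {a}, {e} are disjoint, each induces a connected subgraph, and every pair is joined by at least one edge of G. Contracting each set to a single vertex therefore yields K_{4} as a minor, and since treewidth is minor-monotone, tw(G) ≥ tw(K_{4}) = 3. The upper and lower bounds meet at 3, so that is the treewidth.

3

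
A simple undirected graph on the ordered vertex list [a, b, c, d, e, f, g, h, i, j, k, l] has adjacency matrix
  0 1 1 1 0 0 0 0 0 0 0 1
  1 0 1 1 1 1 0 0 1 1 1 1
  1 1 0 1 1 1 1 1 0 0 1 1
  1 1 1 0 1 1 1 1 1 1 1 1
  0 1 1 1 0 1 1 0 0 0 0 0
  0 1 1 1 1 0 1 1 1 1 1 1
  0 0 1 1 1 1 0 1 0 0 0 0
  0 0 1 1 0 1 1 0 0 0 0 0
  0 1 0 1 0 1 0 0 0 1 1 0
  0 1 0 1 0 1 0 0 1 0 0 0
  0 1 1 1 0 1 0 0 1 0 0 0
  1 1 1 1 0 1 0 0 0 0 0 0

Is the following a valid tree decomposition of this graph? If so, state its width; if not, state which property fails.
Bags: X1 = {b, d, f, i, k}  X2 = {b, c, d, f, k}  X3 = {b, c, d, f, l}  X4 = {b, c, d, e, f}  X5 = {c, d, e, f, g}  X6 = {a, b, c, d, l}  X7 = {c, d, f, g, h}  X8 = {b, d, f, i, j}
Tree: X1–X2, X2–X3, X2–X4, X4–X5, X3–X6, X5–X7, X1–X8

Checking the three conditions: (i) the bags cover all of {a, b, c, d, e, f, g, h, i, j, k, l}; (ii) for each edge, some bag contains both endpoints; (iii) the bags containing any fixed vertex form a subtree. All hold, so the decomposition is valid with width 5 − 1 = 4.

Yes; width 4.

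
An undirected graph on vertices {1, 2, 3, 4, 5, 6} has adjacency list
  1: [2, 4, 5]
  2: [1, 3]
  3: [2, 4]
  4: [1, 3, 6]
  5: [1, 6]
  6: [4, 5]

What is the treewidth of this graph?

A width-2 tree decomposition is:
Bags: B1 = {1, 2, 3}  B2 = {1, 3, 4}  B3 = {1, 4, 5}  B4 = {4, 5, 6}
Tree: B1–B2, B2–B3, B3–B4
Each bag holds 3 vertices, so the decomposition has width 2, which upper-bounds the treewidth. Since 2–3–4–1–2 is a cycle in G, G is not acyclic. Forests are exactly the graphs of treewidth ≤ 1, so tw(G) ≥ 2. The upper and lower bounds meet at 2, so that is the treewidth.

2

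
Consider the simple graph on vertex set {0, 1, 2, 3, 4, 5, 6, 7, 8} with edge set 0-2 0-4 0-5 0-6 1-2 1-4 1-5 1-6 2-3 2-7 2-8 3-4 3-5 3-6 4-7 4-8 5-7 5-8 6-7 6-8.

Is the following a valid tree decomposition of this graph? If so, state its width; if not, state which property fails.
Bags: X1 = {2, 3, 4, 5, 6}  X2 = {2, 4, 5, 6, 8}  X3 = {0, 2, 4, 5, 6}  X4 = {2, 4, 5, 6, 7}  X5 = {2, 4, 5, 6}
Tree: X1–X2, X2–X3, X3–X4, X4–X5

No — vertex 1 appears in no bag.

A tree decomposition must satisfy three properties: every vertex lies in some bag; for every edge, both endpoints lie together in some bag; and for every vertex, the bags containing it form a connected subtree. Here vertex 1 appears in no bag, so the decomposition is invalid.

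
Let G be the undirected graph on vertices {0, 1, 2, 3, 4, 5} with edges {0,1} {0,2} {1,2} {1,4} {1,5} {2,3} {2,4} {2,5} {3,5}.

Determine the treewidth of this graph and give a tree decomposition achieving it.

The largest bag has 3 vertices, giving width 2; this decomposition certifies tw(G) ≤ 2. Conversely, {0, 1, 2} is a clique of size 3, and the vertices of any clique must share a bag in every tree decomposition; so some bag has ≥ 3 vertices and tw(G) ≥ 2. Hence tw(G) = 2 exactly.

Treewidth 2.
Bags: B1 = {1, 2, 4}  B2 = {0, 1, 2}  B3 = {1, 2, 5}  B4 = {2, 3, 5}
Tree: B1–B2, B2–B3, B3–B4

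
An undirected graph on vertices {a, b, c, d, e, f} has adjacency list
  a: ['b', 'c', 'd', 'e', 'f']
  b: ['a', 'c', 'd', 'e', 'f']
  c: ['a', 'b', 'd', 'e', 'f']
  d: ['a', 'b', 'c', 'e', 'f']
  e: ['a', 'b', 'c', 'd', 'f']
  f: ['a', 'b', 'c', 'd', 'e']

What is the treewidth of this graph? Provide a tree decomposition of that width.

Treewidth 5.
Bags: B1 = {a, b, c, d, e, f}
Tree: (single bag)

A single bag containing all 6 vertices is trivially a valid decomposition of width 5. For the lower bound, the 6 vertices {a, b, c, d, e, f} are pairwise adjacent, and any tree decomposition puts a clique entirely inside one bag — forcing width ≥ 5. Hence tw(G) = 5 exactly.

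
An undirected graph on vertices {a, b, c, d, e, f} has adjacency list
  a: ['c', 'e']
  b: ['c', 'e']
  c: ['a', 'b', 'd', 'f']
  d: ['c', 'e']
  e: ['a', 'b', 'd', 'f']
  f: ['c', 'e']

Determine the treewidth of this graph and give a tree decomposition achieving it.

The largest bag has 3 vertices, giving width 2; this decomposition certifies tw(G) ≤ 2. Since d–e–a–c–d is a cycle in G, G is not acyclic. Forests are exactly the graphs of treewidth ≤ 1, so tw(G) ≥ 2. Combining the bounds, tw(G) = 2.

Treewidth 2.
One such decomposition:
Bags: B1 = {c, d, e}  B2 = {a, c, e}  B3 = {b, c, e}  B4 = {c, e, f}
Tree: B1–B2, B2–B3, B3–B4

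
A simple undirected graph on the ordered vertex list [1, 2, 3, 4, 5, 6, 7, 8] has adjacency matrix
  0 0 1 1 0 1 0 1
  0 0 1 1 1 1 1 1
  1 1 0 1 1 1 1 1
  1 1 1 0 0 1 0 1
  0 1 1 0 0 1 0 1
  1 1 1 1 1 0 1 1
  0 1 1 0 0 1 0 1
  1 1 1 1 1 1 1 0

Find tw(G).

A width-4 tree decomposition is:
Bags: B1 = {1, 3, 4, 6, 8}  B2 = {2, 3, 4, 6, 8}  B3 = {2, 3, 6, 7, 8}  B4 = {2, 3, 5, 6, 8}
Tree: B1–B2, B2–B3, B3–B4
Every bag has size at most 5, so the width is 5 − 1 = 4 and tw(G) ≤ 4. On the other hand G contains the 5-clique {1, 3, 4, 6, 8}. A clique must lie in a single bag of any decomposition, so no decomposition can have width below 4. Combining the bounds, tw(G) = 4.

4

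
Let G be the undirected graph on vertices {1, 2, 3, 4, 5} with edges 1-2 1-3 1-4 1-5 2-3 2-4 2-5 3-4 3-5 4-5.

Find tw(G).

A width-4 tree decomposition is:
Bags: B1 = {1, 2, 3, 4, 5}
Tree: (single bag)
With just one bag of size 5, the width is 5 − 1 = 4, so tw(G) ≤ 4. On the other hand G contains the 5-clique {1, 2, 3, 4, 5}. A clique must lie in a single bag of any decomposition, so no decomposition can have width below 4. Combining the bounds, tw(G) = 4.

4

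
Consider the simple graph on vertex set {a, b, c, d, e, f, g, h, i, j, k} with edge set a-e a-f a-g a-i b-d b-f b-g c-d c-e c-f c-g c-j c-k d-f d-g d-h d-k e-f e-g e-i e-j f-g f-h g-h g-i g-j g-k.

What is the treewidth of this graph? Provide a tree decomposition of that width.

Treewidth 3.
One such decomposition:
Bags: B1 = {d, f, g, h}  B2 = {c, d, f, g}  B3 = {b, d, f, g}  B4 = {c, e, f, g}  B5 = {c, e, g, j}  B6 = {c, d, g, k}  B7 = {a, e, f, g}  B8 = {a, e, g, i}
Tree: B1–B2, B1–B3, B2–B4, B4–B5, B2–B6, B4–B7, B7–B8

Each bag holds 4 vertices, so the decomposition has width 3, which upper-bounds the treewidth. Conversely, {c, e, g, j} is a clique of size 4, and the vertices of any clique must share a bag in every tree decomposition; so some bag has ≥ 4 vertices and tw(G) ≥ 3. Hence tw(G) = 3 exactly.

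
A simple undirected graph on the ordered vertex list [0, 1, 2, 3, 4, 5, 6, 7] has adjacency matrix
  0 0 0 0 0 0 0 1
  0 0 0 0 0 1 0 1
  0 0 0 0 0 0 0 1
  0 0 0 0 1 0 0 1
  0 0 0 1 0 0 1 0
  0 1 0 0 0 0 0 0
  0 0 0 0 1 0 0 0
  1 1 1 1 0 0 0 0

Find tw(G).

1

A width-1 tree decomposition is:
Bags: B1 = {0, 7}  B2 = {1, 7}  B3 = {1, 5}  B4 = {3, 7}  B5 = {3, 4}  B6 = {2, 7}  B7 = {4, 6}
Tree: B1–B2, B2–B3, B1–B4, B4–B5, B1–B6, B5–B7
Each bag holds 2 vertices, so the decomposition has width 1, which upper-bounds the treewidth. Any graph with an edge has treewidth ≥ 1, and G has the edge 0–7. Therefore the treewidth is 1.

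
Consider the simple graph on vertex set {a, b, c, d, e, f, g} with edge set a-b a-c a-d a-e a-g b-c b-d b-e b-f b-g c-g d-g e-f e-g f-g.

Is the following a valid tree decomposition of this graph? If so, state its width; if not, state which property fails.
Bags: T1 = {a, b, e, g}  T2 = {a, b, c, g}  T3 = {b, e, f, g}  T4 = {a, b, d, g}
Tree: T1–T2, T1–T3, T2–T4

Every vertex of G appears in some bag (union = {a, b, c, d, e, f, g}); every edge is covered by a bag; and for each vertex v the set of bags containing v is connected in the bag tree. The decomposition is therefore valid. The largest bag has 4 vertices, so the width is 3.

Yes; width 3.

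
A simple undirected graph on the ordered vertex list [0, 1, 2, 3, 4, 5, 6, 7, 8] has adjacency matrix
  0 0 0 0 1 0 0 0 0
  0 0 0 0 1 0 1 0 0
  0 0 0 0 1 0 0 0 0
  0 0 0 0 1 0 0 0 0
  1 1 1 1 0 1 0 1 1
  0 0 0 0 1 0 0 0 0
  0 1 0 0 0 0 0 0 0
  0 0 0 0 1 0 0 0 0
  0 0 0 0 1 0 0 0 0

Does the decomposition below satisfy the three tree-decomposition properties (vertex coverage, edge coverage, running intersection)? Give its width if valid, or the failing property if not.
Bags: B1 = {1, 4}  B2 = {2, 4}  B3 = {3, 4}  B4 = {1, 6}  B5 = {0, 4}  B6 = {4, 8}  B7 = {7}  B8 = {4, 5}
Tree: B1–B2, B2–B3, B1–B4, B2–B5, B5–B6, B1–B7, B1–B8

No — edge (4,7) lies in no bag.

A tree decomposition must satisfy three properties: every vertex lies in some bag; for every edge, both endpoints lie together in some bag; and for every vertex, the bags containing it form a connected subtree. Here edge (4,7) lies in no bag, so the decomposition is invalid.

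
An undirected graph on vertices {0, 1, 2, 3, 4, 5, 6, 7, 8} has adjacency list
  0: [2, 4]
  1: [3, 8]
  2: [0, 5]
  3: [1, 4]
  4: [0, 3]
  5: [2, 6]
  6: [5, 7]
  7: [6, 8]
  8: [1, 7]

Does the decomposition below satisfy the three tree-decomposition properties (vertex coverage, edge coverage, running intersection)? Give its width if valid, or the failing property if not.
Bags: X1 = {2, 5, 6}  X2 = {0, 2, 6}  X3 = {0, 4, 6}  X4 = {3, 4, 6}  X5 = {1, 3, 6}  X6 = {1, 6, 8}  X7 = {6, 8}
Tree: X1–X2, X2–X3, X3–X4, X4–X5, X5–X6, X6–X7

A tree decomposition must satisfy three properties: every vertex lies in some bag; for every edge, both endpoints lie together in some bag; and for every vertex, the bags containing it form a connected subtree. Here vertex 7 appears in no bag, so the decomposition is invalid.

No — vertex 7 appears in no bag.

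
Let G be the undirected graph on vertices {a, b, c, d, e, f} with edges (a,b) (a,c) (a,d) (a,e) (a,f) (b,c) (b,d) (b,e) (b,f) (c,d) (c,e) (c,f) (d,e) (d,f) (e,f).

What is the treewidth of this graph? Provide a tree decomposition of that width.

With just one bag of size 6, the width is 6 − 1 = 5, so tw(G) ≤ 5. For the lower bound, the 6 vertices {a, b, c, d, e, f} are pairwise adjacent, and any tree decomposition puts a clique entirely inside one bag — forcing width ≥ 5. The upper and lower bounds meet at 5, so that is the treewidth.

Treewidth 5.
Bags: B1 = {a, b, c, d, e, f}
Tree: (single bag)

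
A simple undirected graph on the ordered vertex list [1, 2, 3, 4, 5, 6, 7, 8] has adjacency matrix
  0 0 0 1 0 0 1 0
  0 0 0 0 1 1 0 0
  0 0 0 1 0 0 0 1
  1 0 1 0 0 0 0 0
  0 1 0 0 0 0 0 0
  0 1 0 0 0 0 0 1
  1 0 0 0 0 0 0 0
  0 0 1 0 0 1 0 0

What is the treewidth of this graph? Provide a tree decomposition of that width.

Each bag holds 2 vertices, so the decomposition has width 1, which upper-bounds the treewidth. Any graph with an edge has treewidth ≥ 1, and G has the edge 5–2. Hence tw(G) = 1 exactly.

Treewidth 1.
Bags: B1 = {2, 5}  B2 = {2, 6}  B3 = {6, 8}  B4 = {3, 8}  B5 = {3, 4}  B6 = {1, 4}  B7 = {1, 7}
Tree: B1–B2, B2–B3, B3–B4, B4–B5, B5–B6, B6–B7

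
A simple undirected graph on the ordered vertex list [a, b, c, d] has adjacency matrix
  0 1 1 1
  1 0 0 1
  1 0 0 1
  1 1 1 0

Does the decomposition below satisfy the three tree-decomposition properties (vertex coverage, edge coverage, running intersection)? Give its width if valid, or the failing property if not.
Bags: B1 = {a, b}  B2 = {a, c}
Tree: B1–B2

No — vertex d appears in no bag.

A tree decomposition must satisfy three properties: every vertex lies in some bag; for every edge, both endpoints lie together in some bag; and for every vertex, the bags containing it form a connected subtree. Here vertex d appears in no bag, so the decomposition is invalid.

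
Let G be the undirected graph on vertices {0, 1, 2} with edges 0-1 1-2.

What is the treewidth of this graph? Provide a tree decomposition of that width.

Every bag has size at most 2, so the width is 2 − 1 = 1 and tw(G) ≤ 1. G has an edge, so its treewidth is at least 1. Therefore the treewidth is 1.

Treewidth 1.
One such decomposition:
Bags: B1 = {0, 1}  B2 = {1, 2}
Tree: B1–B2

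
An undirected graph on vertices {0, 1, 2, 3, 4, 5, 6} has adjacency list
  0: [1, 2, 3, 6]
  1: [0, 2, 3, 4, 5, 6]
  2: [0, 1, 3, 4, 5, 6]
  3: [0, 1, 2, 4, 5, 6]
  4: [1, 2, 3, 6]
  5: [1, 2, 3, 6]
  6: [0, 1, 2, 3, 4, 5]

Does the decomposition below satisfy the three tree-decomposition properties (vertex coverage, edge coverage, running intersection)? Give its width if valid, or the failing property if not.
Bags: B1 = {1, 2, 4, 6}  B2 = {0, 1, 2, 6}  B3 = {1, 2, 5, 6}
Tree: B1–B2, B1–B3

A tree decomposition must satisfy three properties: every vertex lies in some bag; for every edge, both endpoints lie together in some bag; and for every vertex, the bags containing it form a connected subtree. Here vertex 3 appears in no bag, so the decomposition is invalid.

No — vertex 3 appears in no bag.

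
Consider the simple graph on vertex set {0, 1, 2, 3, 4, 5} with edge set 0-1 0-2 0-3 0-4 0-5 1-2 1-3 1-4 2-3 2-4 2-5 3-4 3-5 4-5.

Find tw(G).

4

A width-4 tree decomposition is:
Bags: B1 = {0, 2, 3, 4, 5}  B2 = {0, 1, 2, 3, 4}
Tree: B1–B2
Every bag has size at most 5, so the width is 5 − 1 = 4 and tw(G) ≤ 4. On the other hand G contains the 5-clique {0, 1, 2, 3, 4}. A clique must lie in a single bag of any decomposition, so no decomposition can have width below 4. The upper and lower bounds meet at 4, so that is the treewidth.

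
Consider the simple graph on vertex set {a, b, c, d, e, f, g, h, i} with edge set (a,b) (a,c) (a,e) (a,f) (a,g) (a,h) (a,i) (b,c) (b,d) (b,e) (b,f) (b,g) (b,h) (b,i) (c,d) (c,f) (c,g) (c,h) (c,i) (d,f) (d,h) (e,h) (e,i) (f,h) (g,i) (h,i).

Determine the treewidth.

A width-4 tree decomposition is:
Bags: B1 = {a, b, c, g, i}  B2 = {a, b, c, h, i}  B3 = {a, b, c, f, h}  B4 = {b, c, d, f, h}  B5 = {a, b, e, h, i}
Tree: B1–B2, B2–B3, B3–B4, B2–B5
Each bag holds 5 vertices, so the decomposition has width 4, which upper-bounds the treewidth. On the other hand G contains the 5-clique {a, b, c, g, i}. A clique must lie in a single bag of any decomposition, so no decomposition can have width below 4. Combining the bounds, tw(G) = 4.

4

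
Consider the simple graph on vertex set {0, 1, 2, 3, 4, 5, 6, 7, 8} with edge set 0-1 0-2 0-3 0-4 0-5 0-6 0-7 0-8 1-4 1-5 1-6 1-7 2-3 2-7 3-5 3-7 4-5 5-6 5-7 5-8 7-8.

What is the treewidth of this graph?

3

A width-3 tree decomposition is:
Bags: B1 = {0, 1, 5, 7}  B2 = {0, 1, 4, 5}  B3 = {0, 3, 5, 7}  B4 = {0, 5, 7, 8}  B5 = {0, 1, 5, 6}  B6 = {0, 2, 3, 7}
Tree: B1–B2, B1–B3, B3–B4, B2–B5, B3–B6
The largest bag has 4 vertices, giving width 3; this decomposition certifies tw(G) ≤ 3. For the lower bound, the 4 vertices {0, 2, 3, 7} are pairwise adjacent, and any tree decomposition puts a clique entirely inside one bag — forcing width ≥ 3. The upper and lower bounds meet at 3, so that is the treewidth.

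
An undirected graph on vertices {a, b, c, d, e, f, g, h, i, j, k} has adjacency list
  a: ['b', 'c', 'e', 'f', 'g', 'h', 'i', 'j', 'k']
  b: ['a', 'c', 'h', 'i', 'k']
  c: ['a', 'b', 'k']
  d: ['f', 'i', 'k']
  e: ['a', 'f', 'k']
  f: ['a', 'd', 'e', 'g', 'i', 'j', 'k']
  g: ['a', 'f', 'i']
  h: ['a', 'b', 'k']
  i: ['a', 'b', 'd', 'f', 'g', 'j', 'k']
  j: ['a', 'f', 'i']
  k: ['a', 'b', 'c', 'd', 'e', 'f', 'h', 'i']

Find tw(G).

A width-3 tree decomposition is:
Bags: B1 = {a, e, f, k}  B2 = {a, f, i, k}  B3 = {a, f, g, i}  B4 = {a, b, i, k}  B5 = {a, b, h, k}  B6 = {d, f, i, k}  B7 = {a, f, i, j}  B8 = {a, b, c, k}
Tree: B1–B2, B2–B3, B2–B4, B4–B5, B2–B6, B2–B7, B5–B8
Each bag holds 4 vertices, so the decomposition has width 3, which upper-bounds the treewidth. Conversely, {d, f, i, k} is a clique of size 4, and the vertices of any clique must share a bag in every tree decomposition; so some bag has ≥ 4 vertices and tw(G) ≥ 3. Hence tw(G) = 3 exactly.

3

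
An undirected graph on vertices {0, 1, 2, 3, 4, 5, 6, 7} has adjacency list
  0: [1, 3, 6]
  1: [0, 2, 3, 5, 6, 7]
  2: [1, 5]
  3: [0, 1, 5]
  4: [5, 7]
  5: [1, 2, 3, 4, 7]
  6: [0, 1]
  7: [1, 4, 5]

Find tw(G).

2

A width-2 tree decomposition is:
Bags: B1 = {0, 1, 6}  B2 = {0, 1, 3}  B3 = {1, 3, 5}  B4 = {1, 5, 7}  B5 = {4, 5, 7}  B6 = {1, 2, 5}
Tree: B1–B2, B2–B3, B3–B4, B4–B5, B4–B6
Each bag holds 3 vertices, so the decomposition has width 2, which upper-bounds the treewidth. Conversely, {0, 1, 3} is a clique of size 3, and the vertices of any clique must share a bag in every tree decomposition; so some bag has ≥ 3 vertices and tw(G) ≥ 2. Therefore the treewidth is 2.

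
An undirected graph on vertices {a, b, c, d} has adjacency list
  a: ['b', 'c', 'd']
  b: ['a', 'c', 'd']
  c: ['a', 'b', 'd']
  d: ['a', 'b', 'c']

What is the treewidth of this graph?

A width-3 tree decomposition is:
Bags: B1 = {a, b, c, d}
Tree: (single bag)
A single bag containing all 4 vertices is trivially a valid decomposition of width 3. Conversely, {a, b, c, d} is a clique of size 4, and the vertices of any clique must share a bag in every tree decomposition; so some bag has ≥ 4 vertices and tw(G) ≥ 3. Hence tw(G) = 3 exactly.

3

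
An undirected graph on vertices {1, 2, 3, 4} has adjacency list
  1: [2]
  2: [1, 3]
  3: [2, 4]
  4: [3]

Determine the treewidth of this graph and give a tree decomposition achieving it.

Treewidth 1.
One such decomposition:
Bags: B1 = {1, 2}  B2 = {2, 3}  B3 = {3, 4}
Tree: B1–B2, B2–B3

Each bag holds 2 vertices, so the decomposition has width 1, which upper-bounds the treewidth. Since G has at least one edge (e.g. 1–2), it is not an edgeless graph, so tw(G) ≥ 1. The upper and lower bounds meet at 1, so that is the treewidth.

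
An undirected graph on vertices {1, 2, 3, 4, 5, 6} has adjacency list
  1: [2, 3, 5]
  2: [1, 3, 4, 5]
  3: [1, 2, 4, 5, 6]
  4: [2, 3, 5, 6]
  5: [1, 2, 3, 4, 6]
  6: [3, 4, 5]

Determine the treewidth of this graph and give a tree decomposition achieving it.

Treewidth 3.
One such decomposition:
Bags: B1 = {3, 4, 5, 6}  B2 = {2, 3, 4, 5}  B3 = {1, 2, 3, 5}
Tree: B1–B2, B2–B3

Each bag holds 4 vertices, so the decomposition has width 3, which upper-bounds the treewidth. For the lower bound, the 4 vertices {1, 2, 3, 5} are pairwise adjacent, and any tree decomposition puts a clique entirely inside one bag — forcing width ≥ 3. Hence tw(G) = 3 exactly.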